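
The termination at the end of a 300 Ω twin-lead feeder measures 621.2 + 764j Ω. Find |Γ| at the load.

Γ = (Z_L − Z_0)/(Z_L + Z_0) = (321.2 + j764)/(921.2 + j764)
|Γ| = 829/1200

|Γ| ≈ 0.692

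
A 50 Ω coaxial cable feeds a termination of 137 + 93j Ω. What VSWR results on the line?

VSWR ≈ 4.13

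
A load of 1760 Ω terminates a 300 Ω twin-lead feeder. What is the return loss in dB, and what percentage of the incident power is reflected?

Γ = (1760 − 300)/(1760 + 300) = 0.709
RL = −20·log₁₀(0.709) = 2.99 dB
P_refl/P_inc = |Γ|² = 0.502

RL ≈ 2.99 dB; 50.2% of incident power reflected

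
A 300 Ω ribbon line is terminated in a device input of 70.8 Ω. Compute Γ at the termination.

Γ = -0.618

Γ = (Z_L − Z_0)/(Z_L + Z_0) = (70.8 − 300)/(70.8 + 300) = -229.2/370.8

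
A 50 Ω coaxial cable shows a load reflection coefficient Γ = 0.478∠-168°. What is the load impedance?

Z_L = Z_0·(1 + Γ)/(1 − Γ) = 50·(0.532 − j0.0994)/(1.47 + j0.0994)

Z_L ≈ 17.8 − j4.59 Ω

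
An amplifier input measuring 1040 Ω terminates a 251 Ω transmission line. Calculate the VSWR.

For a purely resistive load, VSWR = R_L/Z_0 or Z_0/R_L (whichever > 1) = 1040/251

VSWR ≈ 4.14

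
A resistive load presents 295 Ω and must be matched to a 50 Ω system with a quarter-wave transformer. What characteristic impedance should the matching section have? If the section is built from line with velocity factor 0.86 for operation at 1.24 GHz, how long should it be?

Z_qwt ≈ 121 Ω; length ≈ 5.2 cm

Z_qwt = √(Z_0·R_L) = √(50 × 295) = √14750
λ = 0.86·c/f = 0.208 m, so l = λ/4 = 0.052 m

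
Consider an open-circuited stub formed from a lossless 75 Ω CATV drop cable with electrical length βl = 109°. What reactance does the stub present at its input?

tan(βl) = -2.9
For an open-circuited stub, Z_in = −jZ_0·cot(βl) = −jZ_0/tan(βl)

X_in ≈ 25.8 Ω (inductive)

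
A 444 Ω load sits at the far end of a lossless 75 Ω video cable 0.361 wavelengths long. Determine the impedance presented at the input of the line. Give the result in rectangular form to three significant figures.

βl = 2π × 0.361 = 130°
tan(βl) = tan(130°) = -1.19
Z_in = Z_0·(Z_L + jZ_0·tanβl)/(Z_0 + jZ_L·tanβl)
     = 75·(444 − j89.5)/(75 − j530)

Z_in ≈ 21.1 + j59.9 Ω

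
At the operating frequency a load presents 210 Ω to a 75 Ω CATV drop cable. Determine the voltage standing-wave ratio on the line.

For a purely resistive load, VSWR = R_L/Z_0 or Z_0/R_L (whichever > 1) = 210/75

VSWR ≈ 2.8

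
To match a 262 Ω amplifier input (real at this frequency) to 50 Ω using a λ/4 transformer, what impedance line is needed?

Z_qwt ≈ 114 Ω

Z_qwt = √(Z_0·R_L) = √(50 × 262) = √13100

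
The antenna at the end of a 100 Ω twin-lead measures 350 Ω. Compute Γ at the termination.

Γ = 0.556

Γ = (Z_L − Z_0)/(Z_L + Z_0) = (350 − 100)/(350 + 100) = 250/450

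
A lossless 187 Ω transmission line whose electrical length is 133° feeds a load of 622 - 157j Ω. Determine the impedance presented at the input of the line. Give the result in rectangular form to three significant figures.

Z_in ≈ 105 + j171 Ω

tan(βl) = tan(133°) = -1.07
Z_in = Z_0·(Z_L + jZ_0·tanβl)/(Z_0 + jZ_L·tanβl)
     = 187·(622 − j358)/(18.6 − j667)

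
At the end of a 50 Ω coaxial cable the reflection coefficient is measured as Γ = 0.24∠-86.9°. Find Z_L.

Z_L = Z_0·(1 + Γ)/(1 − Γ) = 50·(1.01 − j0.24)/(0.987 + j0.24)

Z_L ≈ 45.7 − j23.2 Ω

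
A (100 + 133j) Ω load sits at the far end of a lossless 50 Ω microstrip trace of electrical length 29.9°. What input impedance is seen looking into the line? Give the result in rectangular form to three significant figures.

Z_in ≈ 83 − j125 Ω

tan(βl) = tan(29.9°) = 0.575
Z_in = Z_0·(Z_L + jZ_0·tanβl)/(Z_0 + jZ_L·tanβl)
     = 50·(100 + j162)/(-26.5 + j57.5)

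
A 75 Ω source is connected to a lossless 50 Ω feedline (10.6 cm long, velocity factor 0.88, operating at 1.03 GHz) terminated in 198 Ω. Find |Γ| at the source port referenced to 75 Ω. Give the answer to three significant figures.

|Γ| ≈ 0.562

λ = v/f = 0.88·c / 1.03 GHz = 0.256 m
βl = 2π·l/λ = 2π × 0.414 = 149°
tan(βl) = -0.604
Z_in = Z_0·(Z_L + jZ_0·tanβl)/(Z_0 + jZ_L·tanβl) = 40.2 + j66 Ω
Γ_s = (Z_in − Z_s)/(Z_in + Z_s) = (-34.8 + j66)/(115 + j66), |Γ_s| = 0.562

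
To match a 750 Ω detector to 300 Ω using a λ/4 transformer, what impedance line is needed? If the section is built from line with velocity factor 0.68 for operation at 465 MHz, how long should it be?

Z_qwt = √(Z_0·R_L) = √(300 × 750) = √225000
λ = 0.68·c/f = 0.439 m, so l = λ/4 = 0.11 m

Z_qwt ≈ 474 Ω; length ≈ 11 cm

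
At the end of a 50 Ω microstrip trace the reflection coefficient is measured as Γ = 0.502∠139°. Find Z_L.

Z_L ≈ 18.6 + j16.4 Ω

Z_L = Z_0·(1 + Γ)/(1 − Γ) = 50·(0.621 + j0.329)/(1.38 − j0.329)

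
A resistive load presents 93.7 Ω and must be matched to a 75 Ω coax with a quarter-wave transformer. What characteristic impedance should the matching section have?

Z_qwt = √(Z_0·R_L) = √(75 × 93.7) = √7028

Z_qwt ≈ 83.8 Ω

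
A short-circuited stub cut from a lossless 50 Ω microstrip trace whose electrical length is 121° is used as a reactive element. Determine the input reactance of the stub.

tan(βl) = -1.66
For a short-circuited stub, Z_in = jZ_0·tan(βl)

X_in ≈ -83.2 Ω (capacitive)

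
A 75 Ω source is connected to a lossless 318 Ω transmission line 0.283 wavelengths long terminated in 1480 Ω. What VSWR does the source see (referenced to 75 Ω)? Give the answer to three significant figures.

βl = 2π × 0.283 = 102°
tan(βl) = -4.75
Z_in = Z_0·(Z_L + jZ_0·tanβl)/(Z_0 + jZ_L·tanβl) = 71.2 + j63.7 Ω
Γ_s = (Z_in − Z_s)/(Z_in + Z_s) = (-3.79 + j63.7)/(146 + j63.7), |Γ_s| = 0.4
VSWR = (1 + |Γ_s|)/(1 − |Γ_s|)

VSWR ≈ 2.33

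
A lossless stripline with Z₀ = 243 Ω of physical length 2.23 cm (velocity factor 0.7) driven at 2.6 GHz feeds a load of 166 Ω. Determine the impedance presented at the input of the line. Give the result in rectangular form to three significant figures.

λ = v/f = 0.7·c / 2.6 GHz = 0.0808 m
βl = 2π·l/λ = 2π × 0.276 = 99.4°
tan(βl) = tan(99.4°) = -6.04
Z_in = Z_0·(Z_L + jZ_0·tanβl)/(Z_0 + jZ_L·tanβl)
     = 243·(166 − j1470)/(243 − j1000)

Z_in ≈ 345 − j43.4 Ω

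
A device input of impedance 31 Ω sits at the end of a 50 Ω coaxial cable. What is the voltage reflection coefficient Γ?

Γ = -0.235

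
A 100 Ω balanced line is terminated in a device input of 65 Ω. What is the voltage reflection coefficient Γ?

Γ = (Z_L − Z_0)/(Z_L + Z_0) = (65 − 100)/(65 + 100) = -35/165

Γ = -0.212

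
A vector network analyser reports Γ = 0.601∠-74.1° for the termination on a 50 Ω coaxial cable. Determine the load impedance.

Z_L ≈ 31 − j56 Ω

Z_L = Z_0·(1 + Γ)/(1 − Γ) = 50·(1.16 − j0.578)/(0.835 + j0.578)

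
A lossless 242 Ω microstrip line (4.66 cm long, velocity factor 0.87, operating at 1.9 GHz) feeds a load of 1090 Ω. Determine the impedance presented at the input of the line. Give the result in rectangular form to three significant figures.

λ = v/f = 0.87·c / 1.9 GHz = 0.137 m
βl = 2π·l/λ = 2π × 0.339 = 122°
tan(βl) = tan(122°) = -1.59
Z_in = Z_0·(Z_L + jZ_0·tanβl)/(Z_0 + jZ_L·tanβl)
     = 242·(1090 − j385)/(242 − j1740)

Z_in ≈ 73.5 + j142 Ω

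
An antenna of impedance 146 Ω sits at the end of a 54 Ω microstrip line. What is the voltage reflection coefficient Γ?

Γ = 0.46

Γ = (Z_L − Z_0)/(Z_L + Z_0) = (146 − 54)/(146 + 54) = 92/200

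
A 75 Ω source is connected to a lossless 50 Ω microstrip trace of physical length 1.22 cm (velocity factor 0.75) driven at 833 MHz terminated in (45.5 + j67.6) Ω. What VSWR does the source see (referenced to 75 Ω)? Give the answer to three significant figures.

λ = v/f = 0.75·c / 833 MHz = 0.27 m
βl = 2π·l/λ = 2π × 0.0452 = 16.3°
tan(βl) = 0.292
Z_in = Z_0·(Z_L + jZ_0·tanβl)/(Z_0 + jZ_L·tanβl) = 113 + j86.2 Ω
Γ_s = (Z_in − Z_s)/(Z_in + Z_s) = (37.9 + j86.2)/(188 + j86.2), |Γ_s| = 0.456
VSWR = (1 + |Γ_s|)/(1 − |Γ_s|)

VSWR ≈ 2.67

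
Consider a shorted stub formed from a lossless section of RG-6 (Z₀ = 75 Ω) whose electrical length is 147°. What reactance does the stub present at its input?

tan(βl) = -0.649
For a shorted stub, Z_in = jZ_0·tan(βl)

X_in ≈ -48.7 Ω (capacitive)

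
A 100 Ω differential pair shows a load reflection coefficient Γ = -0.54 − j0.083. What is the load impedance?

Z_L ≈ 29.5 − j6.98 Ω

Z_L = Z_0·(1 + Γ)/(1 − Γ) = 100·(0.46 − j0.083)/(1.54 + j0.083)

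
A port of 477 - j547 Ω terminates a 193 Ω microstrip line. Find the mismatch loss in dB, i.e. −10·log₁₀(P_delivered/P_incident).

Γ = (284 − j547)/(670 − j547), |Γ| = 0.713
|Γ|² = 0.508, so P_del/P_inc = 1 − |Γ|² = 0.492
ML = −10·log₁₀(1 − |Γ|²)

mismatch loss ≈ 3.08 dB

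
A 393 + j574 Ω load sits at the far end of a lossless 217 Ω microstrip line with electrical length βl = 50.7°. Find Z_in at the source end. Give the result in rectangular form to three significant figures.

Z_in ≈ 99.2 − j278 Ω

tan(βl) = tan(50.7°) = 1.22
Z_in = Z_0·(Z_L + jZ_0·tanβl)/(Z_0 + jZ_L·tanβl)
     = 217·(393 + j839)/(-484 + j480)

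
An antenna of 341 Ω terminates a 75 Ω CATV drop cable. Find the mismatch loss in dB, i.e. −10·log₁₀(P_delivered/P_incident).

mismatch loss ≈ 2.28 dB

Γ = (341 − 75)/(341 + 75) = 0.639
|Γ|² = 0.409, so P_del/P_inc = 1 − |Γ|² = 0.591
ML = −10·log₁₀(1 − |Γ|²)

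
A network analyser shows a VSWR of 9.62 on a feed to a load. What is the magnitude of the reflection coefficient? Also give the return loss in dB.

|Γ| = (S − 1)/(S + 1) = (9.62 − 1)/(9.62 + 1) = 8.62/10.6
RL = −20·log₁₀|Γ| = −20·log₁₀(0.812)

|Γ| ≈ 0.812; return loss ≈ 1.81 dB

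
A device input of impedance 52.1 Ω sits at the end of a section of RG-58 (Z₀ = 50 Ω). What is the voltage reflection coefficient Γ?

Γ = 0.0206

Γ = (Z_L − Z_0)/(Z_L + Z_0) = (52.1 − 50)/(52.1 + 50) = 2.1/102.1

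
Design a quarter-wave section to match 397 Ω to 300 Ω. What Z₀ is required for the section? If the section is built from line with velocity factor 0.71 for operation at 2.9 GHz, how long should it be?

Z_qwt ≈ 345 Ω; length ≈ 1.84 cm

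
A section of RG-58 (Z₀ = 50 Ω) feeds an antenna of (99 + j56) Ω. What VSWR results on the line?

VSWR ≈ 2.76

Γ = (Z_L − Z_0)/(Z_L + Z_0) = (49 + j56)/(149 + j56)
|Γ| = 74.4/159 = 0.467
VSWR = (1 + |Γ|)/(1 − |Γ|) = 1.47/0.533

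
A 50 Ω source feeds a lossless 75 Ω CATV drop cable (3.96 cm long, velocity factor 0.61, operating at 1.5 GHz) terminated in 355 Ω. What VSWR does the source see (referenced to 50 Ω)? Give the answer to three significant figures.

λ = v/f = 0.61·c / 1.5 GHz = 0.122 m
βl = 2π·l/λ = 2π × 0.325 = 117°
tan(βl) = -1.98
Z_in = Z_0·(Z_L + jZ_0·tanβl)/(Z_0 + jZ_L·tanβl) = 19.7 + j35.9 Ω
Γ_s = (Z_in − Z_s)/(Z_in + Z_s) = (-30.3 + j35.9)/(69.7 + j35.9), |Γ_s| = 0.599
VSWR = (1 + |Γ_s|)/(1 − |Γ_s|)

VSWR ≈ 3.99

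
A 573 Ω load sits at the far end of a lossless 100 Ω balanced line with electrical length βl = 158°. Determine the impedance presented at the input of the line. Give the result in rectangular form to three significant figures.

Z_in ≈ 105 + j202 Ω

tan(βl) = tan(158°) = -0.404
Z_in = Z_0·(Z_L + jZ_0·tanβl)/(Z_0 + jZ_L·tanβl)
     = 100·(573 − j40.4)/(100 − j232)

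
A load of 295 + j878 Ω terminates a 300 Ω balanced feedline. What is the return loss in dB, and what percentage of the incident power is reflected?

Γ = (-5 + j878)/(595 + j878), |Γ| = 0.828
RL = −20·log₁₀(0.828) = 1.64 dB
P_refl/P_inc = |Γ|² = 0.685

RL ≈ 1.64 dB; 68.5% of incident power reflected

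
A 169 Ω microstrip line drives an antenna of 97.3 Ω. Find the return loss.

RL ≈ 11.4 dB

Γ = (97.3 − 169)/(97.3 + 169) = -0.269
RL = −20·log₁₀|Γ| = −20·log₁₀(0.269)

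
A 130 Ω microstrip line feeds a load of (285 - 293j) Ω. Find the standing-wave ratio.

VSWR ≈ 4.76

Γ = (Z_L − Z_0)/(Z_L + Z_0) = (155 − j293)/(415 − j293)
|Γ| = 331/508 = 0.652
VSWR = (1 + |Γ|)/(1 − |Γ|) = 1.65/0.348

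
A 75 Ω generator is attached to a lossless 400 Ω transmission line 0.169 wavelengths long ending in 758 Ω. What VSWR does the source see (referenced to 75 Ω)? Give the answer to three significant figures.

βl = 2π × 0.169 = 60.8°
tan(βl) = 1.79
Z_in = Z_0·(Z_L + jZ_0·tanβl)/(Z_0 + jZ_L·tanβl) = 255 − j148 Ω
Γ_s = (Z_in − Z_s)/(Z_in + Z_s) = (180 − j148)/(330 − j148), |Γ_s| = 0.644
VSWR = (1 + |Γ_s|)/(1 − |Γ_s|)

VSWR ≈ 4.62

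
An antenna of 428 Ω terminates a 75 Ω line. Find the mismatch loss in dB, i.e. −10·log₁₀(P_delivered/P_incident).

mismatch loss ≈ 2.95 dB

Γ = (428 − 75)/(428 + 75) = 0.702
|Γ|² = 0.493, so P_del/P_inc = 1 − |Γ|² = 0.507
ML = −10·log₁₀(1 − |Γ|²)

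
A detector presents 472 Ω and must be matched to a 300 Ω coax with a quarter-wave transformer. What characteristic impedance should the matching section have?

Z_qwt = √(Z_0·R_L) = √(300 × 472) = √141600

Z_qwt ≈ 376 Ω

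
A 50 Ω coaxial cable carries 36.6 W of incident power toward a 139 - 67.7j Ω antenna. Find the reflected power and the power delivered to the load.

P_reflected ≈ 11.4 W; P_delivered ≈ 25.2 W

|Γ| = |(89 − j67.7)/(189 − j67.7)| = 0.557
|Γ|² = 0.31
P_refl = |Γ|²·P_inc = 11.4 W, P_del = (1 − |Γ|²)·P_inc = 25.2 W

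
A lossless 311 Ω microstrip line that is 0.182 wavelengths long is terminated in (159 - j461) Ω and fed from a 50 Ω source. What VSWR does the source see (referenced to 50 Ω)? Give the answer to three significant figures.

βl = 2π × 0.182 = 65.5°
tan(βl) = 2.2
Z_in = Z_0·(Z_L + jZ_0·tanβl)/(Z_0 + jZ_L·tanβl) = 47.8 + j39.6 Ω
Γ_s = (Z_in − Z_s)/(Z_in + Z_s) = (-2.2 + j39.6)/(97.8 + j39.6), |Γ_s| = 0.376
VSWR = (1 + |Γ_s|)/(1 − |Γ_s|)

VSWR ≈ 2.2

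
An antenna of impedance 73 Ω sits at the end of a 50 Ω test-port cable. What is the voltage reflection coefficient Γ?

Γ = (Z_L − Z_0)/(Z_L + Z_0) = (73 − 50)/(73 + 50) = 23/123

Γ = 0.187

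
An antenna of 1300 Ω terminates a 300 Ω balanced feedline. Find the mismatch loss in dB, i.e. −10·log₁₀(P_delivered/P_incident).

mismatch loss ≈ 2.15 dB

Γ = (1300 − 300)/(1300 + 300) = 0.625
|Γ|² = 0.391, so P_del/P_inc = 1 − |Γ|² = 0.609
ML = −10·log₁₀(1 − |Γ|²)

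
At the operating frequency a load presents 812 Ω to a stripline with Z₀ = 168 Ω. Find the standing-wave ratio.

Γ = (812 − 168)/(812 + 168) = 0.657
VSWR = (1 + 0.657)/(1 − 0.657)

VSWR ≈ 4.83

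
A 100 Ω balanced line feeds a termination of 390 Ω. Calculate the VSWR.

For a purely resistive load, VSWR = R_L/Z_0 or Z_0/R_L (whichever > 1) = 390/100

VSWR ≈ 3.9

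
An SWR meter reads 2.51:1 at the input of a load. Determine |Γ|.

|Γ| ≈ 0.43

|Γ| = (S − 1)/(S + 1) = (2.51 − 1)/(2.51 + 1) = 1.51/3.51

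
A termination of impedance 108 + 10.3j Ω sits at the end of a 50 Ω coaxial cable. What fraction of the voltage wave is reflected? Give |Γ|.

Γ = (Z_L − Z_0)/(Z_L + Z_0) = (58 + j10.3)/(158 + j10.3)
|Γ| = 58.9/158

|Γ| ≈ 0.372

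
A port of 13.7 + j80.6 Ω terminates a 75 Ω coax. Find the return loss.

Γ = (-61.3 + j80.6)/(88.7 + j80.6), |Γ| = 0.845
RL = −20·log₁₀|Γ| = −20·log₁₀(0.845)

RL ≈ 1.46 dB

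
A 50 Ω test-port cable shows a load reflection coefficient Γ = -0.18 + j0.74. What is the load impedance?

Z_L = Z_0·(1 + Γ)/(1 − Γ) = 50·(0.82 + j0.74)/(1.18 − j0.74)

Z_L ≈ 10.8 + j38.1 Ω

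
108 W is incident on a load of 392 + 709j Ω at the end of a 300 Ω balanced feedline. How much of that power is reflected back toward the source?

|Γ| = |(92 + j709)/(692 + j709)| = 0.722
|Γ|² = 0.521
P_refl = |Γ|²·P_inc = 56.2 W, P_del = (1 − |Γ|²)·P_inc = 51.8 W

P_reflected ≈ 56.2 W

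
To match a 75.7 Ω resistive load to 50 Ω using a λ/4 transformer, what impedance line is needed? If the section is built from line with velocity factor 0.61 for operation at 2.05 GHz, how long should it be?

Z_qwt = √(Z_0·R_L) = √(50 × 75.7) = √3785
λ = 0.61·c/f = 0.0893 m, so l = λ/4 = 0.0223 m

Z_qwt ≈ 61.5 Ω; length ≈ 2.23 cm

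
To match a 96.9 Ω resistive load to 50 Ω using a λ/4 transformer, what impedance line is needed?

Z_qwt = √(Z_0·R_L) = √(50 × 96.9) = √4845

Z_qwt ≈ 69.6 Ω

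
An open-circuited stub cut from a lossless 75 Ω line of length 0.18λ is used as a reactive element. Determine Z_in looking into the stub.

Z_in ≈ −j35.3 Ω

βl = 2π × 0.18 = 64.8°
tan(βl) = 2.13
For an open-circuited stub, Z_in = −jZ_0·cot(βl) = −jZ_0/tan(βl)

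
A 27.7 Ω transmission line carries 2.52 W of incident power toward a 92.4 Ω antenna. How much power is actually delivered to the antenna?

P_delivered ≈ 1.79 W

Γ = (92.4 − 27.7)/(92.4 + 27.7) = 0.539
|Γ|² = 0.29
P_refl = |Γ|²·P_inc = 0.731 W, P_del = (1 − |Γ|²)·P_inc = 1.79 W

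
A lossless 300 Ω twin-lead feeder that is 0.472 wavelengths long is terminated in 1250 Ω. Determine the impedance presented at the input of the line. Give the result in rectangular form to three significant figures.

Z_in ≈ 833 + j563 Ω

βl = 2π × 0.472 = 170°
tan(βl) = tan(170°) = -0.178
Z_in = Z_0·(Z_L + jZ_0·tanβl)/(Z_0 + jZ_L·tanβl)
     = 300·(1250 − j53.3)/(300 − j222)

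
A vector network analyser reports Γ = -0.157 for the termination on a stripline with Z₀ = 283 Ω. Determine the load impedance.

Z_L = Z_0·(1 + Γ)/(1 − Γ) = 283·(0.843)/(1.16)

Z_L ≈ 206 Ω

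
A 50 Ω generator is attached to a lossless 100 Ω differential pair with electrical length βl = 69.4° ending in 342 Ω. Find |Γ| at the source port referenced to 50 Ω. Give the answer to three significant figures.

|Γ| ≈ 0.424

tan(βl) = 2.66
Z_in = Z_0·(Z_L + jZ_0·tanβl)/(Z_0 + jZ_L·tanβl) = 33 − j34 Ω
Γ_s = (Z_in − Z_s)/(Z_in + Z_s) = (-17 − j34)/(83 − j34), |Γ_s| = 0.424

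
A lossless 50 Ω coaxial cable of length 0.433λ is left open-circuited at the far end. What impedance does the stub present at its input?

βl = 2π × 0.433 = 156°
tan(βl) = -0.448
For an open-circuited stub, Z_in = −jZ_0·cot(βl) = −jZ_0/tan(βl)

Z_in ≈ +j112 Ω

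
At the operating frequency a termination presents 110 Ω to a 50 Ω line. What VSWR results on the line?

Γ = (110 − 50)/(110 + 50) = 0.375
VSWR = (1 + 0.375)/(1 − 0.375)

VSWR ≈ 2.2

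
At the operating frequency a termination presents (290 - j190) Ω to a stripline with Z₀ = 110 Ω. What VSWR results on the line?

VSWR ≈ 3.89

Γ = (Z_L − Z_0)/(Z_L + Z_0) = (180 − j190)/(400 − j190)
|Γ| = 262/443 = 0.591
VSWR = (1 + |Γ|)/(1 − |Γ|) = 1.59/0.409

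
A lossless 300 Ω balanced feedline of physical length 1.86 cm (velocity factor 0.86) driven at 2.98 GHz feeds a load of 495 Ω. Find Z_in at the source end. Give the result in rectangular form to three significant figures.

Z_in ≈ 188 − j41.9 Ω

λ = v/f = 0.86·c / 2.98 GHz = 0.0866 m
βl = 2π·l/λ = 2π × 0.215 = 77.3°
tan(βl) = tan(77.3°) = 4.45
Z_in = Z_0·(Z_L + jZ_0·tanβl)/(Z_0 + jZ_L·tanβl)
     = 300·(495 + j1340)/(300 + j2200)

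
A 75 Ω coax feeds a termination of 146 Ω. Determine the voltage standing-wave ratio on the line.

VSWR ≈ 1.95

For a purely resistive load, VSWR = R_L/Z_0 or Z_0/R_L (whichever > 1) = 146/75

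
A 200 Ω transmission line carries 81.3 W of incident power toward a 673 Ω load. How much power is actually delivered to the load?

Γ = (673 − 200)/(673 + 200) = 0.542
|Γ|² = 0.294
P_refl = |Γ|²·P_inc = 23.9 W, P_del = (1 − |Γ|²)·P_inc = 57.4 W

P_delivered ≈ 57.4 W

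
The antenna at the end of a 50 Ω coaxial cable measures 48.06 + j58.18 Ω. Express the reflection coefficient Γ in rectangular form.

Γ = (Z_L − Z_0)/(Z_L + Z_0) = (-1.94 + j58.18)/(98.06 + j58.18)

Γ ≈ 0.246 + j0.448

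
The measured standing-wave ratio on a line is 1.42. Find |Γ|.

|Γ| ≈ 0.174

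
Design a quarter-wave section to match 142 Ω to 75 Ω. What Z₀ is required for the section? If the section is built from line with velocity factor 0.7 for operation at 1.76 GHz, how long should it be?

Z_qwt ≈ 103 Ω; length ≈ 2.98 cm

Z_qwt = √(Z_0·R_L) = √(75 × 142) = √10650
λ = 0.7·c/f = 0.119 m, so l = λ/4 = 0.0298 m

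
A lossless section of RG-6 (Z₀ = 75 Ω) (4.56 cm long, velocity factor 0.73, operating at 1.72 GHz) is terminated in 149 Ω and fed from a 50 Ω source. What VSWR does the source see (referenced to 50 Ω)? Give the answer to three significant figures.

VSWR ≈ 2.09

λ = v/f = 0.73·c / 1.72 GHz = 0.127 m
βl = 2π·l/λ = 2π × 0.358 = 129°
tan(βl) = -1.24
Z_in = Z_0·(Z_L + jZ_0·tanβl)/(Z_0 + jZ_L·tanβl) = 53.5 + j38.8 Ω
Γ_s = (Z_in − Z_s)/(Z_in + Z_s) = (3.53 + j38.8)/(104 + j38.8), |Γ_s| = 0.352
VSWR = (1 + |Γ_s|)/(1 − |Γ_s|)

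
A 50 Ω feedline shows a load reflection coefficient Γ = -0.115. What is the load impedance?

Z_L = Z_0·(1 + Γ)/(1 − Γ) = 50·(0.885)/(1.11)

Z_L ≈ 39.7 Ω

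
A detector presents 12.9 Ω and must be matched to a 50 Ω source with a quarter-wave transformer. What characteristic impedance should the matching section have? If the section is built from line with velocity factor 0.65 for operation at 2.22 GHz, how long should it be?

Z_qwt ≈ 25.4 Ω; length ≈ 2.2 cm

Z_qwt = √(Z_0·R_L) = √(50 × 12.9) = √645
λ = 0.65·c/f = 0.0878 m, so l = λ/4 = 0.022 m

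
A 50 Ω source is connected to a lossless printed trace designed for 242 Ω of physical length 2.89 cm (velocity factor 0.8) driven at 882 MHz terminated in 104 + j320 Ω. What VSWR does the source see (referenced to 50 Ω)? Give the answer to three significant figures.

VSWR ≈ 32.2

λ = v/f = 0.8·c / 882 MHz = 0.272 m
βl = 2π·l/λ = 2π × 0.106 = 38.2°
tan(βl) = 0.788
Z_in = Z_0·(Z_L + jZ_0·tanβl)/(Z_0 + jZ_L·tanβl) = 1450 − j486 Ω
Γ_s = (Z_in − Z_s)/(Z_in + Z_s) = (1400 − j486)/(1500 − j486), |Γ_s| = 0.94
VSWR = (1 + |Γ_s|)/(1 − |Γ_s|)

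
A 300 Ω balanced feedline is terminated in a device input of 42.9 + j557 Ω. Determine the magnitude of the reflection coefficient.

|Γ| ≈ 0.938

Γ = (Z_L − Z_0)/(Z_L + Z_0) = (-257.1 + j557)/(342.9 + j557)
|Γ| = 613/654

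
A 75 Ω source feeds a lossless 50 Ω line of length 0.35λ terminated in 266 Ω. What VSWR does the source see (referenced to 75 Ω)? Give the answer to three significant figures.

VSWR ≈ 6.47

βl = 2π × 0.35 = 126°
tan(βl) = -1.38
Z_in = Z_0·(Z_L + jZ_0·tanβl)/(Z_0 + jZ_L·tanβl) = 14.1 + j34.4 Ω
Γ_s = (Z_in − Z_s)/(Z_in + Z_s) = (-60.9 + j34.4)/(89.1 + j34.4), |Γ_s| = 0.732
VSWR = (1 + |Γ_s|)/(1 − |Γ_s|)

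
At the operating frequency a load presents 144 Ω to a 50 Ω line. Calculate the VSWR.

Γ = (144 − 50)/(144 + 50) = 0.485
VSWR = (1 + 0.485)/(1 − 0.485)

VSWR ≈ 2.88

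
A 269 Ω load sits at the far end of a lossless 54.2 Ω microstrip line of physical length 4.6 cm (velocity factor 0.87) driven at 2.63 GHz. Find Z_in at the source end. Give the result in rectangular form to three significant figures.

Z_in ≈ 121 + j128 Ω

λ = v/f = 0.87·c / 2.63 GHz = 0.0992 m
βl = 2π·l/λ = 2π × 0.464 = 167°
tan(βl) = tan(167°) = -0.233
Z_in = Z_0·(Z_L + jZ_0·tanβl)/(Z_0 + jZ_L·tanβl)
     = 54.2·(269 − j12.6)/(54.2 − j62.8)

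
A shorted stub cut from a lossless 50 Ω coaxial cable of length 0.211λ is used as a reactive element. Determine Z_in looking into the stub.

βl = 2π × 0.211 = 76°
tan(βl) = 4
For a shorted stub, Z_in = jZ_0·tan(βl)

Z_in ≈ +j200 Ω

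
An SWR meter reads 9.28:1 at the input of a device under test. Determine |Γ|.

|Γ| ≈ 0.805

|Γ| = (S − 1)/(S + 1) = (9.28 − 1)/(9.28 + 1) = 8.28/10.3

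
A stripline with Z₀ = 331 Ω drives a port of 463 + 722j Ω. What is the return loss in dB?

Γ = (132 + j722)/(794 + j722), |Γ| = 0.684
RL = −20·log₁₀|Γ| = −20·log₁₀(0.684)

RL ≈ 3.3 dB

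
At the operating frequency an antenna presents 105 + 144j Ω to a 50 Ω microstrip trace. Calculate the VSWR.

Γ = (Z_L − Z_0)/(Z_L + Z_0) = (55 + j144)/(155 + j144)
|Γ| = 154/212 = 0.729
VSWR = (1 + |Γ|)/(1 − |Γ|) = 1.73/0.271

VSWR ≈ 6.37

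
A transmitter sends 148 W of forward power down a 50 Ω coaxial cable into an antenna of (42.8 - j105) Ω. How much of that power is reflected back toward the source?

|Γ| = |(-7.2 − j105)/(92.8 − j105)| = 0.751
|Γ|² = 0.564
P_refl = |Γ|²·P_inc = 83.5 W, P_del = (1 − |Γ|²)·P_inc = 64.5 W

P_reflected ≈ 83.5 W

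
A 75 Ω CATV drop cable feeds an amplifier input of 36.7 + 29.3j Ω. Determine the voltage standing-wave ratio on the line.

Γ = (Z_L − Z_0)/(Z_L + Z_0) = (-38.3 + j29.3)/(111.7 + j29.3)
|Γ| = 48.2/115 = 0.418
VSWR = (1 + |Γ|)/(1 − |Γ|) = 1.42/0.582

VSWR ≈ 2.43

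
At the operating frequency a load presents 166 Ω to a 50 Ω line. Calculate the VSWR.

Γ = (166 − 50)/(166 + 50) = 0.537
VSWR = (1 + 0.537)/(1 − 0.537)

VSWR ≈ 3.32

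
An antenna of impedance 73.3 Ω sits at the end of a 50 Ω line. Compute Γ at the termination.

Γ = 0.189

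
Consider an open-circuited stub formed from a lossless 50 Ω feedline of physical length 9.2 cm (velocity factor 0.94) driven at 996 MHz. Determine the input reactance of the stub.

λ = v/f = 0.94·c / 996 MHz = 0.283 m
βl = 2π·l/λ = 2π × 0.325 = 117°
tan(βl) = -1.96
For an open-circuited stub, Z_in = −jZ_0·cot(βl) = −jZ_0/tan(βl)

X_in ≈ 25.5 Ω (inductive)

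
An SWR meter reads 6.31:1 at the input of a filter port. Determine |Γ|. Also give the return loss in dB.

|Γ| = (S − 1)/(S + 1) = (6.31 − 1)/(6.31 + 1) = 5.31/7.31
RL = −20·log₁₀|Γ| = −20·log₁₀(0.726)

|Γ| ≈ 0.726; return loss ≈ 2.78 dB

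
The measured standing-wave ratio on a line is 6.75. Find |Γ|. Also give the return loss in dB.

|Γ| = (S − 1)/(S + 1) = (6.75 − 1)/(6.75 + 1) = 5.75/7.75
RL = −20·log₁₀|Γ| = −20·log₁₀(0.742)

|Γ| ≈ 0.742; return loss ≈ 2.59 dB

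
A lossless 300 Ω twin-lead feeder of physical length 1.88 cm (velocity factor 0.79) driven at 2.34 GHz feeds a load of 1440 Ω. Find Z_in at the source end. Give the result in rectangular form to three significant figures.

λ = v/f = 0.79·c / 2.34 GHz = 0.101 m
βl = 2π·l/λ = 2π × 0.186 = 66.8°
tan(βl) = tan(66.8°) = 2.34
Z_in = Z_0·(Z_L + jZ_0·tanβl)/(Z_0 + jZ_L·tanβl)
     = 300·(1440 + j701)/(300 + j3360)

Z_in ≈ 73.4 − j122 Ω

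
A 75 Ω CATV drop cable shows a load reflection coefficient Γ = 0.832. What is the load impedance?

Z_L ≈ 818 Ω

Z_L = Z_0·(1 + Γ)/(1 − Γ) = 75·(1.83)/(0.168)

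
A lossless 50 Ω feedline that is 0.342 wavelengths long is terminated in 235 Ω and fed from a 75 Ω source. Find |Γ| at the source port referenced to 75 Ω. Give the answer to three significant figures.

|Γ| ≈ 0.71

βl = 2π × 0.342 = 123°
tan(βl) = -1.53
Z_in = Z_0·(Z_L + jZ_0·tanβl)/(Z_0 + jZ_L·tanβl) = 14.9 + j30.6 Ω
Γ_s = (Z_in − Z_s)/(Z_in + Z_s) = (-60.1 + j30.6)/(89.9 + j30.6), |Γ_s| = 0.71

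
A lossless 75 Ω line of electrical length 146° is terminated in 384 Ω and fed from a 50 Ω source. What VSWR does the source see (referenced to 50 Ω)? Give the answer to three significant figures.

VSWR ≈ 6.37

tan(βl) = -0.675
Z_in = Z_0·(Z_L + jZ_0·tanβl)/(Z_0 + jZ_L·tanβl) = 43.2 + j98.7 Ω
Γ_s = (Z_in − Z_s)/(Z_in + Z_s) = (-6.78 + j98.7)/(93.2 + j98.7), |Γ_s| = 0.729
VSWR = (1 + |Γ_s|)/(1 − |Γ_s|)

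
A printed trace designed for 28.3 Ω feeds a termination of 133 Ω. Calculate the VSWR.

VSWR ≈ 4.7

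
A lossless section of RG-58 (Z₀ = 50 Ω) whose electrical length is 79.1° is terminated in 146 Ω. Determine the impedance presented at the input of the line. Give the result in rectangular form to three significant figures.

Z_in ≈ 17.7 − j8.46 Ω

tan(βl) = tan(79.1°) = 5.19
Z_in = Z_0·(Z_L + jZ_0·tanβl)/(Z_0 + jZ_L·tanβl)
     = 50·(146 + j260)/(50 + j758)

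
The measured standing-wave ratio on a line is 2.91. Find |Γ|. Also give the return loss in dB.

|Γ| ≈ 0.488; return loss ≈ 6.22 dB

|Γ| = (S − 1)/(S + 1) = (2.91 − 1)/(2.91 + 1) = 1.91/3.91
RL = −20·log₁₀|Γ| = −20·log₁₀(0.488)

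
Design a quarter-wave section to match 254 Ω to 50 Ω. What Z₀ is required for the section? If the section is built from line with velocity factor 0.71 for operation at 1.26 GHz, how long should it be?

Z_qwt = √(Z_0·R_L) = √(50 × 254) = √12700
λ = 0.71·c/f = 0.169 m, so l = λ/4 = 0.0423 m

Z_qwt ≈ 113 Ω; length ≈ 4.23 cm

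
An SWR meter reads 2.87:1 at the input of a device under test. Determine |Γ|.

|Γ| ≈ 0.483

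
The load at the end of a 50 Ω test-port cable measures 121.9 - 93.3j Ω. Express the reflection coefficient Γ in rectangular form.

Γ ≈ 0.551 − j0.244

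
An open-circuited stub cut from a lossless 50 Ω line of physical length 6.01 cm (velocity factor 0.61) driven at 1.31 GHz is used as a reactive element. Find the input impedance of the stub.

Z_in ≈ +j107 Ω

λ = v/f = 0.61·c / 1.31 GHz = 0.14 m
βl = 2π·l/λ = 2π × 0.43 = 155°
tan(βl) = -0.469
For an open-circuited stub, Z_in = −jZ_0·cot(βl) = −jZ_0/tan(βl)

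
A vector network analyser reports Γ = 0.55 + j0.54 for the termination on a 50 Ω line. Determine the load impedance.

Z_L = Z_0·(1 + Γ)/(1 − Γ) = 50·(1.55 + j0.54)/(0.45 − j0.54)

Z_L ≈ 41.1 + j109 Ω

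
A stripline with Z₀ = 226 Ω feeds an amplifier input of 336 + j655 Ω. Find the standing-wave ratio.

VSWR ≈ 7.68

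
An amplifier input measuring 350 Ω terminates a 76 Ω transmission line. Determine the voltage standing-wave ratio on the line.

VSWR ≈ 4.61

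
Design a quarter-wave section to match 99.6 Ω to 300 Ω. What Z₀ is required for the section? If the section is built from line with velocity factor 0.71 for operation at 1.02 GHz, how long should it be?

Z_qwt = √(Z_0·R_L) = √(300 × 99.6) = √29880
λ = 0.71·c/f = 0.209 m, so l = λ/4 = 0.0522 m

Z_qwt ≈ 173 Ω; length ≈ 5.22 cm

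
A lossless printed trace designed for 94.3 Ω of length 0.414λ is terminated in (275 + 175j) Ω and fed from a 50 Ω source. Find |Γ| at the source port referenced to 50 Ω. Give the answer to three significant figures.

|Γ| ≈ 0.698

βl = 2π × 0.414 = 149°
tan(βl) = -0.6
Z_in = Z_0·(Z_L + jZ_0·tanβl)/(Z_0 + jZ_L·tanβl) = 49.7 + j97.2 Ω
Γ_s = (Z_in − Z_s)/(Z_in + Z_s) = (-0.314 + j97.2)/(99.7 + j97.2), |Γ_s| = 0.698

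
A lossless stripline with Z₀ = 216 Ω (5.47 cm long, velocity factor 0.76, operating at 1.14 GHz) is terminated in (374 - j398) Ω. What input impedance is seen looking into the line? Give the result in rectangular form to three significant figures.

Z_in ≈ 65.2 + j95.9 Ω

λ = v/f = 0.76·c / 1.14 GHz = 0.2 m
βl = 2π·l/λ = 2π × 0.273 = 98.5°
tan(βl) = tan(98.5°) = -6.72
Z_in = Z_0·(Z_L + jZ_0·tanβl)/(Z_0 + jZ_L·tanβl)
     = 216·(374 − j1850)/(-2460 − j2510)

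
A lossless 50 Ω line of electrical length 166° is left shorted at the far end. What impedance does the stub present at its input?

Z_in ≈ −j12.5 Ω

tan(βl) = -0.249
For a shorted stub, Z_in = jZ_0·tan(βl)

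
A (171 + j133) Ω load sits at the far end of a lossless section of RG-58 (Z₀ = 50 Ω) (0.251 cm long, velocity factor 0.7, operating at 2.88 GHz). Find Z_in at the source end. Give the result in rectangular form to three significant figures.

Z_in ≈ 243 − j93.1 Ω

λ = v/f = 0.7·c / 2.88 GHz = 0.0729 m
βl = 2π·l/λ = 2π × 0.0344 = 12.4°
tan(βl) = tan(12.4°) = 0.22
Z_in = Z_0·(Z_L + jZ_0·tanβl)/(Z_0 + jZ_L·tanβl)
     = 50·(171 + j144)/(20.8 + j37.6)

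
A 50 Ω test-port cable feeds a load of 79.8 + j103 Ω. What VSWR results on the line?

Γ = (Z_L − Z_0)/(Z_L + Z_0) = (29.8 + j103)/(129.8 + j103)
|Γ| = 107/166 = 0.647
VSWR = (1 + |Γ|)/(1 − |Γ|) = 1.65/0.353

VSWR ≈ 4.67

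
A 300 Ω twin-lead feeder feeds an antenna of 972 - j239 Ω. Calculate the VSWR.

VSWR ≈ 3.46

Γ = (Z_L − Z_0)/(Z_L + Z_0) = (672 − j239)/(1272 − j239)
|Γ| = 713/1290 = 0.551
VSWR = (1 + |Γ|)/(1 − |Γ|) = 1.55/0.449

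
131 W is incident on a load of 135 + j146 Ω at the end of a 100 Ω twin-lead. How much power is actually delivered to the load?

P_delivered ≈ 92.4 W

|Γ| = |(35 + j146)/(235 + j146)| = 0.543
|Γ|² = 0.294
P_refl = |Γ|²·P_inc = 38.6 W, P_del = (1 − |Γ|²)·P_inc = 92.4 W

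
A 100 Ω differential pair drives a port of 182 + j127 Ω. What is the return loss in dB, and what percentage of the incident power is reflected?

RL ≈ 6.22 dB; 23.9% of incident power reflected

Γ = (82 + j127)/(282 + j127), |Γ| = 0.489
RL = −20·log₁₀(0.489) = 6.22 dB
P_refl/P_inc = |Γ|² = 0.239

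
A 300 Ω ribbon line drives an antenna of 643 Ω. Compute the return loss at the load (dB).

Γ = (643 − 300)/(643 + 300) = 0.364
RL = −20·log₁₀|Γ| = −20·log₁₀(0.364)

RL ≈ 8.78 dB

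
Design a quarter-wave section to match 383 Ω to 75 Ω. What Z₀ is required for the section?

Z_qwt = √(Z_0·R_L) = √(75 × 383) = √28720

Z_qwt ≈ 169 Ω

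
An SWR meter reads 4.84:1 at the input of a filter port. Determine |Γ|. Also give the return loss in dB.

|Γ| = (S − 1)/(S + 1) = (4.84 − 1)/(4.84 + 1) = 3.84/5.84
RL = −20·log₁₀|Γ| = −20·log₁₀(0.658)

|Γ| ≈ 0.658; return loss ≈ 3.64 dB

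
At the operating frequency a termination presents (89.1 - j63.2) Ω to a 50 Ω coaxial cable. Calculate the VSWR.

VSWR ≈ 2.89

Γ = (Z_L − Z_0)/(Z_L + Z_0) = (39.1 − j63.2)/(139.1 − j63.2)
|Γ| = 74.3/153 = 0.486
VSWR = (1 + |Γ|)/(1 − |Γ|) = 1.49/0.514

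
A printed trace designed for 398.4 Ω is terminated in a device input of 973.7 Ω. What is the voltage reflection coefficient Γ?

Γ = 0.419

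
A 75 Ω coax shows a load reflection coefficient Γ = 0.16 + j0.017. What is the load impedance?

Z_L = Z_0·(1 + Γ)/(1 − Γ) = 75·(1.16 + j0.017)/(0.84 − j0.017)

Z_L ≈ 103 + j3.61 Ω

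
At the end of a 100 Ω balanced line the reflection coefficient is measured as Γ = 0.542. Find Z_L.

Z_L = Z_0·(1 + Γ)/(1 − Γ) = 100·(1.54)/(0.458)

Z_L ≈ 337 Ω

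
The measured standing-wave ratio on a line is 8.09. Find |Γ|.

|Γ| ≈ 0.78

|Γ| = (S − 1)/(S + 1) = (8.09 − 1)/(8.09 + 1) = 7.09/9.09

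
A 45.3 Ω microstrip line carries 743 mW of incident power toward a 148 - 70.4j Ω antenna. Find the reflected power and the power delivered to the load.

|Γ| = |(102.7 − j70.4)/(193.3 − j70.4)| = 0.605
|Γ|² = 0.366
P_refl = |Γ|²·P_inc = 272 mW, P_del = (1 − |Γ|²)·P_inc = 471 mW

P_reflected ≈ 272 mW; P_delivered ≈ 471 mW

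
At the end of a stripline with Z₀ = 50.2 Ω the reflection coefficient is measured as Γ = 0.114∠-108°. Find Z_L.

Z_L = Z_0·(1 + Γ)/(1 − Γ) = 50.2·(0.965 − j0.108)/(1.04 + j0.108)

Z_L ≈ 45.7 − j10 Ω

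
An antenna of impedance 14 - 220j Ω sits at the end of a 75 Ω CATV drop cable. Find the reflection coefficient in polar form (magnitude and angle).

Γ ≈ 0.962 ∠ -37.5°

Γ = (Z_L − Z_0)/(Z_L + Z_0) = (-61 − j220)/(89 − j220)
|Γ| = 228/237 = 0.962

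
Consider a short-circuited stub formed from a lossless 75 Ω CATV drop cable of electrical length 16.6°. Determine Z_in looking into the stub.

tan(βl) = 0.298
For a short-circuited stub, Z_in = jZ_0·tan(βl)

Z_in ≈ +j22.4 Ω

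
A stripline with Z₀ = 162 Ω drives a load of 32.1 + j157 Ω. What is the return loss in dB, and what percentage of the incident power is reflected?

RL ≈ 1.76 dB; 66.6% of incident power reflected

Γ = (-129.9 + j157)/(194.1 + j157), |Γ| = 0.816
RL = −20·log₁₀(0.816) = 1.76 dB
P_refl/P_inc = |Γ|² = 0.666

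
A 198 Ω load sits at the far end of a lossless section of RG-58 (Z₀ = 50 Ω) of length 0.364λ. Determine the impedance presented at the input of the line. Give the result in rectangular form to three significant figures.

βl = 2π × 0.364 = 131°
tan(βl) = tan(131°) = -1.15
Z_in = Z_0·(Z_L + jZ_0·tanβl)/(Z_0 + jZ_L·tanβl)
     = 50·(198 − j57.4)/(50 − j227)

Z_in ≈ 21.2 + j38.9 Ω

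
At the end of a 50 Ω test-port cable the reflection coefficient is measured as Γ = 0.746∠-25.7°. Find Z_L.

Z_L ≈ 105 − j153 Ω

Z_L = Z_0·(1 + Γ)/(1 − Γ) = 50·(1.67 − j0.324)/(0.328 + j0.324)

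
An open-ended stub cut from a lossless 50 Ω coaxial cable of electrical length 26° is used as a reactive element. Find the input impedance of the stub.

tan(βl) = 0.488
For an open-ended stub, Z_in = −jZ_0·cot(βl) = −jZ_0/tan(βl)

Z_in ≈ −j103 Ω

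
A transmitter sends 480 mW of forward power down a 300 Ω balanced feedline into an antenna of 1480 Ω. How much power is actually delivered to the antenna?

Γ = (1480 − 300)/(1480 + 300) = 0.663
|Γ|² = 0.439
P_refl = |Γ|²·P_inc = 211 mW, P_del = (1 − |Γ|²)·P_inc = 269 mW

P_delivered ≈ 269 mW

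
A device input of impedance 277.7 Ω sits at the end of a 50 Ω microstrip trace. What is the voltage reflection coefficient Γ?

Γ = (Z_L − Z_0)/(Z_L + Z_0) = (277.7 − 50)/(277.7 + 50) = 227.7/327.7

Γ = 0.695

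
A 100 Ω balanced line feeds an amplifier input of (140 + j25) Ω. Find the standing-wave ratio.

Γ = (Z_L − Z_0)/(Z_L + Z_0) = (40 + j25)/(240 + j25)
|Γ| = 47.2/241 = 0.195
VSWR = (1 + |Γ|)/(1 − |Γ|) = 1.2/0.805

VSWR ≈ 1.49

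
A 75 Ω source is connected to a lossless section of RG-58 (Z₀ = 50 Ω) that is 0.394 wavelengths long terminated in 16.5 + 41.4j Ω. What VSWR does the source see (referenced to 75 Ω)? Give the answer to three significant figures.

VSWR ≈ 7.86

βl = 2π × 0.394 = 142°
tan(βl) = -0.786
Z_in = Z_0·(Z_L + jZ_0·tanβl)/(Z_0 + jZ_L·tanβl) = 9.56 + j2.78 Ω
Γ_s = (Z_in − Z_s)/(Z_in + Z_s) = (-65.4 + j2.78)/(84.6 + j2.78), |Γ_s| = 0.774
VSWR = (1 + |Γ_s|)/(1 − |Γ_s|)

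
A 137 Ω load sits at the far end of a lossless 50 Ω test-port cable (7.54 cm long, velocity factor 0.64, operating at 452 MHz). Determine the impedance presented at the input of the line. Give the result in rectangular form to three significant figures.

λ = v/f = 0.64·c / 452 MHz = 0.425 m
βl = 2π·l/λ = 2π × 0.178 = 63.9°
tan(βl) = tan(63.9°) = 2.04
Z_in = Z_0·(Z_L + jZ_0·tanβl)/(Z_0 + jZ_L·tanβl)
     = 50·(137 + j102)/(50 + j280)

Z_in ≈ 21.9 − j20.6 Ω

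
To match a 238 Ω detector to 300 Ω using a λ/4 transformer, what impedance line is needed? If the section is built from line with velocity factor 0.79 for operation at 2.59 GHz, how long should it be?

Z_qwt ≈ 267 Ω; length ≈ 2.29 cm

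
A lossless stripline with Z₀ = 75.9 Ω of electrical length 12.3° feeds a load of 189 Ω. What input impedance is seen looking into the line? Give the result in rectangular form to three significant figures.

tan(βl) = tan(12.3°) = 0.218
Z_in = Z_0·(Z_L + jZ_0·tanβl)/(Z_0 + jZ_L·tanβl)
     = 75.9·(189 + j16.5)/(75.9 + j41.2)

Z_in ≈ 153 − j66.5 Ω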